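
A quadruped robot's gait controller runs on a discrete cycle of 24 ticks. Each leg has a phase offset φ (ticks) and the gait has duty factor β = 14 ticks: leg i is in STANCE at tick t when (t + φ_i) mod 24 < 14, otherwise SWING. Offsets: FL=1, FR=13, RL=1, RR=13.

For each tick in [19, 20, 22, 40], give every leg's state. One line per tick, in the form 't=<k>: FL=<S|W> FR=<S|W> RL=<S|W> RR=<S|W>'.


t=19: phase=(20,8,20,8) vs β=14 → FL=W FR=S RL=W RR=S
t=20: phase=(21,9,21,9) vs β=14 → FL=W FR=S RL=W RR=S
t=22: phase=(23,11,23,11) vs β=14 → FL=W FR=S RL=W RR=S
t=40: phase=(17,5,17,5) vs β=14 → FL=W FR=S RL=W RR=S

t=19: FL=W FR=S RL=W RR=S
t=20: FL=W FR=S RL=W RR=S
t=22: FL=W FR=S RL=W RR=S
t=40: FL=W FR=S RL=W RR=S


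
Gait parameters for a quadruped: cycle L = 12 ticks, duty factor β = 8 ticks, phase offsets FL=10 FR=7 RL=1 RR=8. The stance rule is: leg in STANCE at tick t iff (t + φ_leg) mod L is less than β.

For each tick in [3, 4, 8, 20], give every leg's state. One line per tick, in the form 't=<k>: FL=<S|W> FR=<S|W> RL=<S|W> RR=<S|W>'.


t=3: phase=(1,10,4,11) vs β=8 → FL=S FR=W RL=S RR=W
t=4: phase=(2,11,5,0) vs β=8 → FL=S FR=W RL=S RR=S
t=8: phase=(6,3,9,4) vs β=8 → FL=S FR=S RL=W RR=S
t=20: phase=(6,3,9,4) vs β=8 → FL=S FR=S RL=W RR=S

t=3: FL=S FR=W RL=S RR=W
t=4: FL=S FR=W RL=S RR=S
t=8: FL=S FR=S RL=W RR=S
t=20: FL=S FR=S RL=W RR=S


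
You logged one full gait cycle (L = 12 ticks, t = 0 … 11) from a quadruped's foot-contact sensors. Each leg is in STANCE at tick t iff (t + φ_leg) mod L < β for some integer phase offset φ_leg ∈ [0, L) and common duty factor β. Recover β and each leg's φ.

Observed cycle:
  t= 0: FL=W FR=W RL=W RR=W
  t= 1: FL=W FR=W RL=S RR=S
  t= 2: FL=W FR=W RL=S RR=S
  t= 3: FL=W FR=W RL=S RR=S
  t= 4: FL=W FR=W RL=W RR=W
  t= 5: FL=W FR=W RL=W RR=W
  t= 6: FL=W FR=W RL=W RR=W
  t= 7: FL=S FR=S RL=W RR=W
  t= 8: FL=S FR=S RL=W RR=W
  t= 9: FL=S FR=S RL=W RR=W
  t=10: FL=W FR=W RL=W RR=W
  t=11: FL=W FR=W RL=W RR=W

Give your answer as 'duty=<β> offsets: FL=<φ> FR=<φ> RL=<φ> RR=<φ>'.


duty β = stance ticks per leg = 3
FL: stance ticks = 3; W→S at t=7 → φ=5
FR: stance ticks = 3; W→S at t=7 → φ=5
RL: stance ticks = 3; W→S at t=1 → φ=11
RR: stance ticks = 3; W→S at t=1 → φ=11

duty=3 offsets: FL=5 FR=5 RL=11 RR=11


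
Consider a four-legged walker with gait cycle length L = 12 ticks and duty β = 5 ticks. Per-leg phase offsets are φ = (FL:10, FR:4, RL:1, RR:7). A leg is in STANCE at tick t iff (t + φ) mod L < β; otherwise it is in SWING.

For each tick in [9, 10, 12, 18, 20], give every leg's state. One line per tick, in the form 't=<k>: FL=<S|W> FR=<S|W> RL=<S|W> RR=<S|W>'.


t=9: FL=W FR=S RL=W RR=S
t=10: FL=W FR=S RL=W RR=W
t=12: FL=W FR=S RL=S RR=W
t=18: FL=S FR=W RL=W RR=S
t=20: FL=W FR=S RL=W RR=S

t=9: phase=(7,1,10,4) vs β=5 → FL=W FR=S RL=W RR=S
t=10: phase=(8,2,11,5) vs β=5 → FL=W FR=S RL=W RR=W
t=12: phase=(10,4,1,7) vs β=5 → FL=W FR=S RL=S RR=W
t=18: phase=(4,10,7,1) vs β=5 → FL=S FR=W RL=W RR=S
t=20: phase=(6,0,9,3) vs β=5 → FL=W FR=S RL=W RR=S


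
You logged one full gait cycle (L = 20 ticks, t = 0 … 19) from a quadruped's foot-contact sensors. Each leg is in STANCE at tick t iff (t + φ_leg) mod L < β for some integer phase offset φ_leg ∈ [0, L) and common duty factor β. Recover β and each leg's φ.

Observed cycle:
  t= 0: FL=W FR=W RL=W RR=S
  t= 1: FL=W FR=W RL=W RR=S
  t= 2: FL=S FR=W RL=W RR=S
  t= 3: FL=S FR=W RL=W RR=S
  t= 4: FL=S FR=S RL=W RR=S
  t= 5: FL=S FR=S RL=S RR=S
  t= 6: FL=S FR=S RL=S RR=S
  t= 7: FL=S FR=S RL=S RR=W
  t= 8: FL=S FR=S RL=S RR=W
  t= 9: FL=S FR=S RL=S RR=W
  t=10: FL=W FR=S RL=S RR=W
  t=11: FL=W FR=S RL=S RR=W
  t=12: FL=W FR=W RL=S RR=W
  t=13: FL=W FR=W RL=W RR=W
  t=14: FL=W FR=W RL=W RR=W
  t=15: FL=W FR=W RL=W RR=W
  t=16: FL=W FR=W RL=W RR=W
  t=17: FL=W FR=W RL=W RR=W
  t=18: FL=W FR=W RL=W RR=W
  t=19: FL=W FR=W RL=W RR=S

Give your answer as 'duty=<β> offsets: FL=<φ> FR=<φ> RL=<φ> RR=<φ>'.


duty=8 offsets: FL=18 FR=16 RL=15 RR=1

duty β = stance ticks per leg = 8
FL: stance ticks = 8; W→S at t=2 → φ=18
FR: stance ticks = 8; W→S at t=4 → φ=16
RL: stance ticks = 8; W→S at t=5 → φ=15
RR: stance ticks = 8; W→S at t=19 → φ=1


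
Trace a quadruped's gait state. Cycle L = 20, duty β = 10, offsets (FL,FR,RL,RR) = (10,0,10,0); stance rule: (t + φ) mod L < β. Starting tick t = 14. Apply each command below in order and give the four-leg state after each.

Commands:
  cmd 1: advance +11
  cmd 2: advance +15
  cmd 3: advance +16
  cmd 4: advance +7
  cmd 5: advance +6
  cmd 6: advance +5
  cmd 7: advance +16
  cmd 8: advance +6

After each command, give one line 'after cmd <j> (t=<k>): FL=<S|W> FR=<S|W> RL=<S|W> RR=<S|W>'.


start t=14: FL=S FR=W RL=S RR=W
cmd 1: advance +11 → t=25, phase=(15,5,15,5) → FL=W FR=S RL=W RR=S
cmd 2: advance +15 → t=40, phase=(10,0,10,0) → FL=W FR=S RL=W RR=S
cmd 3: advance +16 → t=56, phase=(6,16,6,16) → FL=S FR=W RL=S RR=W
cmd 4: advance +7 → t=63, phase=(13,3,13,3) → FL=W FR=S RL=W RR=S
cmd 5: advance +6 → t=69, phase=(19,9,19,9) → FL=W FR=S RL=W RR=S
cmd 6: advance +5 → t=74, phase=(4,14,4,14) → FL=S FR=W RL=S RR=W
cmd 7: advance +16 → t=90, phase=(0,10,0,10) → FL=S FR=W RL=S RR=W
cmd 8: advance +6 → t=96, phase=(6,16,6,16) → FL=S FR=W RL=S RR=W

after cmd 1 (t=25): FL=W FR=S RL=W RR=S
after cmd 2 (t=40): FL=W FR=S RL=W RR=S
after cmd 3 (t=56): FL=S FR=W RL=S RR=W
after cmd 4 (t=63): FL=W FR=S RL=W RR=S
after cmd 5 (t=69): FL=W FR=S RL=W RR=S
after cmd 6 (t=74): FL=S FR=W RL=S RR=W
after cmd 7 (t=90): FL=S FR=W RL=S RR=W
after cmd 8 (t=96): FL=S FR=W RL=S RR=W


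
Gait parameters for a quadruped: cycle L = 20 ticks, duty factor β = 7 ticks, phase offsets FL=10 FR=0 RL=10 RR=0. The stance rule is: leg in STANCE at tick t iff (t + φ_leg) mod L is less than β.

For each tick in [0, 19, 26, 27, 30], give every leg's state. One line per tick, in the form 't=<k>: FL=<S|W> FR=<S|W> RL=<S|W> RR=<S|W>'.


t=0: phase=(10,0,10,0) vs β=7 → FL=W FR=S RL=W RR=S
t=19: phase=(9,19,9,19) vs β=7 → FL=W FR=W RL=W RR=W
t=26: phase=(16,6,16,6) vs β=7 → FL=W FR=S RL=W RR=S
t=27: phase=(17,7,17,7) vs β=7 → FL=W FR=W RL=W RR=W
t=30: phase=(0,10,0,10) vs β=7 → FL=S FR=W RL=S RR=W

t=0: FL=W FR=S RL=W RR=S
t=19: FL=W FR=W RL=W RR=W
t=26: FL=W FR=S RL=W RR=S
t=27: FL=W FR=W RL=W RR=W
t=30: FL=S FR=W RL=S RR=W


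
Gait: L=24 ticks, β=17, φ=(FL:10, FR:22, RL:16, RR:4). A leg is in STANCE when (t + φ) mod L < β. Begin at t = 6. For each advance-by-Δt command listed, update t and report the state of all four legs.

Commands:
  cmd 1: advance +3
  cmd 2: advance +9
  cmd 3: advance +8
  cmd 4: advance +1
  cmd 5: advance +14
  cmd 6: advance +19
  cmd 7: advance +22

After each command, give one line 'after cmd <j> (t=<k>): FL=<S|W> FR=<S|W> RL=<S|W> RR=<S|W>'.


after cmd 1 (t=9): FL=W FR=S RL=S RR=S
after cmd 2 (t=18): FL=S FR=S RL=S RR=W
after cmd 3 (t=26): FL=S FR=S RL=W RR=S
after cmd 4 (t=27): FL=S FR=S RL=W RR=S
after cmd 5 (t=41): FL=S FR=S RL=S RR=W
after cmd 6 (t=60): FL=W FR=S RL=S RR=S
after cmd 7 (t=82): FL=W FR=S RL=S RR=S

start t=6: FL=S FR=S RL=W RR=S
cmd 1: advance +3 → t=9, phase=(19,7,1,13) → FL=W FR=S RL=S RR=S
cmd 2: advance +9 → t=18, phase=(4,16,10,22) → FL=S FR=S RL=S RR=W
cmd 3: advance +8 → t=26, phase=(12,0,18,6) → FL=S FR=S RL=W RR=S
cmd 4: advance +1 → t=27, phase=(13,1,19,7) → FL=S FR=S RL=W RR=S
cmd 5: advance +14 → t=41, phase=(3,15,9,21) → FL=S FR=S RL=S RR=W
cmd 6: advance +19 → t=60, phase=(22,10,4,16) → FL=W FR=S RL=S RR=S
cmd 7: advance +22 → t=82, phase=(20,8,2,14) → FL=W FR=S RL=S RR=S


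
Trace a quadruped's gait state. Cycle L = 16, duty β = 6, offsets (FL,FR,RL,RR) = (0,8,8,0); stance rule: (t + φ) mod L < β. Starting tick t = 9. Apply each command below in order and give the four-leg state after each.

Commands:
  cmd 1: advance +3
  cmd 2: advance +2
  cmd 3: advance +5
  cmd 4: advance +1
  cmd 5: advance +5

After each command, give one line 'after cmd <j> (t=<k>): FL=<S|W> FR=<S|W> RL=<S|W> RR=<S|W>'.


after cmd 1 (t=12): FL=W FR=S RL=S RR=W
after cmd 2 (t=14): FL=W FR=W RL=W RR=W
after cmd 3 (t=19): FL=S FR=W RL=W RR=S
after cmd 4 (t=20): FL=S FR=W RL=W RR=S
after cmd 5 (t=25): FL=W FR=S RL=S RR=W

start t=9: FL=W FR=S RL=S RR=W
cmd 1: advance +3 → t=12, phase=(12,4,4,12) → FL=W FR=S RL=S RR=W
cmd 2: advance +2 → t=14, phase=(14,6,6,14) → FL=W FR=W RL=W RR=W
cmd 3: advance +5 → t=19, phase=(3,11,11,3) → FL=S FR=W RL=W RR=S
cmd 4: advance +1 → t=20, phase=(4,12,12,4) → FL=S FR=W RL=W RR=S
cmd 5: advance +5 → t=25, phase=(9,1,1,9) → FL=W FR=S RL=S RR=W


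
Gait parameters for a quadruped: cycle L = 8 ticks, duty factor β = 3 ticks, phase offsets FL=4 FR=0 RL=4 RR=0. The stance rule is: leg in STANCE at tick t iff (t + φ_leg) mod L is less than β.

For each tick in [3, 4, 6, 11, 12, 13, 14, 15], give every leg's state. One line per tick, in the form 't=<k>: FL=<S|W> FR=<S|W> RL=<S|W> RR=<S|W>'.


t=3: phase=(7,3,7,3) vs β=3 → FL=W FR=W RL=W RR=W
t=4: phase=(0,4,0,4) vs β=3 → FL=S FR=W RL=S RR=W
t=6: phase=(2,6,2,6) vs β=3 → FL=S FR=W RL=S RR=W
t=11: phase=(7,3,7,3) vs β=3 → FL=W FR=W RL=W RR=W
t=12: phase=(0,4,0,4) vs β=3 → FL=S FR=W RL=S RR=W
t=13: phase=(1,5,1,5) vs β=3 → FL=S FR=W RL=S RR=W
t=14: phase=(2,6,2,6) vs β=3 → FL=S FR=W RL=S RR=W
t=15: phase=(3,7,3,7) vs β=3 → FL=W FR=W RL=W RR=W

t=3: FL=W FR=W RL=W RR=W
t=4: FL=S FR=W RL=S RR=W
t=6: FL=S FR=W RL=S RR=W
t=11: FL=W FR=W RL=W RR=W
t=12: FL=S FR=W RL=S RR=W
t=13: FL=S FR=W RL=S RR=W
t=14: FL=S FR=W RL=S RR=W
t=15: FL=W FR=W RL=W RR=W


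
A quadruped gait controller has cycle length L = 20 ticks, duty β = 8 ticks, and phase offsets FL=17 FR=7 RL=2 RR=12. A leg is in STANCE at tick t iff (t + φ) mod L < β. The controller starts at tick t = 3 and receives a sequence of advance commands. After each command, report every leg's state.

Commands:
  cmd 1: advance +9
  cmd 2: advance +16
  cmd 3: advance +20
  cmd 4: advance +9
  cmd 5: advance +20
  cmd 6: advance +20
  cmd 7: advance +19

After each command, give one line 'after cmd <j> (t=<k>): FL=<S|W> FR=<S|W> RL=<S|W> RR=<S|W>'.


start t=3: FL=S FR=W RL=S RR=W
cmd 1: advance +9 → t=12, phase=(9,19,14,4) → FL=W FR=W RL=W RR=S
cmd 2: advance +16 → t=28, phase=(5,15,10,0) → FL=S FR=W RL=W RR=S
cmd 3: advance +20 → t=48, phase=(5,15,10,0) → FL=S FR=W RL=W RR=S
cmd 4: advance +9 → t=57, phase=(14,4,19,9) → FL=W FR=S RL=W RR=W
cmd 5: advance +20 → t=77, phase=(14,4,19,9) → FL=W FR=S RL=W RR=W
cmd 6: advance +20 → t=97, phase=(14,4,19,9) → FL=W FR=S RL=W RR=W
cmd 7: advance +19 → t=116, phase=(13,3,18,8) → FL=W FR=S RL=W RR=W

after cmd 1 (t=12): FL=W FR=W RL=W RR=S
after cmd 2 (t=28): FL=S FR=W RL=W RR=S
after cmd 3 (t=48): FL=S FR=W RL=W RR=S
after cmd 4 (t=57): FL=W FR=S RL=W RR=W
after cmd 5 (t=77): FL=W FR=S RL=W RR=W
after cmd 6 (t=97): FL=W FR=S RL=W RR=W
after cmd 7 (t=116): FL=W FR=S RL=W RR=W


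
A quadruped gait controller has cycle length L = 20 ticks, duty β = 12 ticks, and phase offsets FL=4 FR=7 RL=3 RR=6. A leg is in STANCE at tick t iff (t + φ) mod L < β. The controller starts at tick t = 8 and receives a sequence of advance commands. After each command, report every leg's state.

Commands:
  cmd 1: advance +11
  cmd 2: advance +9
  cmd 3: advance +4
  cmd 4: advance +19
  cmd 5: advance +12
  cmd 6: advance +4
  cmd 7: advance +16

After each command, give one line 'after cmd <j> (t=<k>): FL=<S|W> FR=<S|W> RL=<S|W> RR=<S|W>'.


after cmd 1 (t=19): FL=S FR=S RL=S RR=S
after cmd 2 (t=28): FL=W FR=W RL=S RR=W
after cmd 3 (t=32): FL=W FR=W RL=W RR=W
after cmd 4 (t=51): FL=W FR=W RL=W RR=W
after cmd 5 (t=63): FL=S FR=S RL=S RR=S
after cmd 6 (t=67): FL=S FR=W RL=S RR=W
after cmd 7 (t=83): FL=S FR=S RL=S RR=S

start t=8: FL=W FR=W RL=S RR=W
cmd 1: advance +11 → t=19, phase=(3,6,2,5) → FL=S FR=S RL=S RR=S
cmd 2: advance +9 → t=28, phase=(12,15,11,14) → FL=W FR=W RL=S RR=W
cmd 3: advance +4 → t=32, phase=(16,19,15,18) → FL=W FR=W RL=W RR=W
cmd 4: advance +19 → t=51, phase=(15,18,14,17) → FL=W FR=W RL=W RR=W
cmd 5: advance +12 → t=63, phase=(7,10,6,9) → FL=S FR=S RL=S RR=S
cmd 6: advance +4 → t=67, phase=(11,14,10,13) → FL=S FR=W RL=S RR=W
cmd 7: advance +16 → t=83, phase=(7,10,6,9) → FL=S FR=S RL=S RR=S


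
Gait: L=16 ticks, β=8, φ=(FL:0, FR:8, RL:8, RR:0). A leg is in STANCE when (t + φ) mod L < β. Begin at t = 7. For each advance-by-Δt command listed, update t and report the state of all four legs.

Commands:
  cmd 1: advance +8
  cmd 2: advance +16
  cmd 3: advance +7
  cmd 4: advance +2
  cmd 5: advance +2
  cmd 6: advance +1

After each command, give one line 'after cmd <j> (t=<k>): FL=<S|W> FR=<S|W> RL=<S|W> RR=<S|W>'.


start t=7: FL=S FR=W RL=W RR=S
cmd 1: advance +8 → t=15, phase=(15,7,7,15) → FL=W FR=S RL=S RR=W
cmd 2: advance +16 → t=31, phase=(15,7,7,15) → FL=W FR=S RL=S RR=W
cmd 3: advance +7 → t=38, phase=(6,14,14,6) → FL=S FR=W RL=W RR=S
cmd 4: advance +2 → t=40, phase=(8,0,0,8) → FL=W FR=S RL=S RR=W
cmd 5: advance +2 → t=42, phase=(10,2,2,10) → FL=W FR=S RL=S RR=W
cmd 6: advance +1 → t=43, phase=(11,3,3,11) → FL=W FR=S RL=S RR=W

after cmd 1 (t=15): FL=W FR=S RL=S RR=W
after cmd 2 (t=31): FL=W FR=S RL=S RR=W
after cmd 3 (t=38): FL=S FR=W RL=W RR=S
after cmd 4 (t=40): FL=W FR=S RL=S RR=W
after cmd 5 (t=42): FL=W FR=S RL=S RR=W
after cmd 6 (t=43): FL=W FR=S RL=S RR=W


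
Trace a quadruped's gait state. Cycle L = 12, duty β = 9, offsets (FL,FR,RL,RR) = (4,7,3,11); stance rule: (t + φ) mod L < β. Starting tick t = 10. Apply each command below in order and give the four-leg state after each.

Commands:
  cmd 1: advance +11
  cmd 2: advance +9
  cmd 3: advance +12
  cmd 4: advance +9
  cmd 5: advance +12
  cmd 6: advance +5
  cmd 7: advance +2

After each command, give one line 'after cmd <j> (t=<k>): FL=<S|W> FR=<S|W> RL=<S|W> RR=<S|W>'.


after cmd 1 (t=21): FL=S FR=S RL=S RR=S
after cmd 2 (t=30): FL=W FR=S RL=W RR=S
after cmd 3 (t=42): FL=W FR=S RL=W RR=S
after cmd 4 (t=51): FL=S FR=W RL=S RR=S
after cmd 5 (t=63): FL=S FR=W RL=S RR=S
after cmd 6 (t=68): FL=S FR=S RL=W RR=S
after cmd 7 (t=70): FL=S FR=S RL=S RR=W

start t=10: FL=S FR=S RL=S RR=W
cmd 1: advance +11 → t=21, phase=(1,4,0,8) → FL=S FR=S RL=S RR=S
cmd 2: advance +9 → t=30, phase=(10,1,9,5) → FL=W FR=S RL=W RR=S
cmd 3: advance +12 → t=42, phase=(10,1,9,5) → FL=W FR=S RL=W RR=S
cmd 4: advance +9 → t=51, phase=(7,10,6,2) → FL=S FR=W RL=S RR=S
cmd 5: advance +12 → t=63, phase=(7,10,6,2) → FL=S FR=W RL=S RR=S
cmd 6: advance +5 → t=68, phase=(0,3,11,7) → FL=S FR=S RL=W RR=S
cmd 7: advance +2 → t=70, phase=(2,5,1,9) → FL=S FR=S RL=S RR=W


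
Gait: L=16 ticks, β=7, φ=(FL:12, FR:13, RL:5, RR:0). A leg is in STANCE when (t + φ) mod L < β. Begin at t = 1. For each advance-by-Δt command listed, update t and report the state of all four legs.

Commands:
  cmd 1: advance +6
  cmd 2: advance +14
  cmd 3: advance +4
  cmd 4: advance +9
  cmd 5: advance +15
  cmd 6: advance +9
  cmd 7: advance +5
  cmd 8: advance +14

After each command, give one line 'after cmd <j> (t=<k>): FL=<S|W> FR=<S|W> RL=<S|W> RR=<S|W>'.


after cmd 1 (t=7): FL=S FR=S RL=W RR=W
after cmd 2 (t=21): FL=S FR=S RL=W RR=S
after cmd 3 (t=25): FL=S FR=S RL=W RR=W
after cmd 4 (t=34): FL=W FR=W RL=W RR=S
after cmd 5 (t=49): FL=W FR=W RL=S RR=S
after cmd 6 (t=58): FL=S FR=W RL=W RR=W
after cmd 7 (t=63): FL=W FR=W RL=S RR=W
after cmd 8 (t=77): FL=W FR=W RL=S RR=W

start t=1: FL=W FR=W RL=S RR=S
cmd 1: advance +6 → t=7, phase=(3,4,12,7) → FL=S FR=S RL=W RR=W
cmd 2: advance +14 → t=21, phase=(1,2,10,5) → FL=S FR=S RL=W RR=S
cmd 3: advance +4 → t=25, phase=(5,6,14,9) → FL=S FR=S RL=W RR=W
cmd 4: advance +9 → t=34, phase=(14,15,7,2) → FL=W FR=W RL=W RR=S
cmd 5: advance +15 → t=49, phase=(13,14,6,1) → FL=W FR=W RL=S RR=S
cmd 6: advance +9 → t=58, phase=(6,7,15,10) → FL=S FR=W RL=W RR=W
cmd 7: advance +5 → t=63, phase=(11,12,4,15) → FL=W FR=W RL=S RR=W
cmd 8: advance +14 → t=77, phase=(9,10,2,13) → FL=W FR=W RL=S RR=W


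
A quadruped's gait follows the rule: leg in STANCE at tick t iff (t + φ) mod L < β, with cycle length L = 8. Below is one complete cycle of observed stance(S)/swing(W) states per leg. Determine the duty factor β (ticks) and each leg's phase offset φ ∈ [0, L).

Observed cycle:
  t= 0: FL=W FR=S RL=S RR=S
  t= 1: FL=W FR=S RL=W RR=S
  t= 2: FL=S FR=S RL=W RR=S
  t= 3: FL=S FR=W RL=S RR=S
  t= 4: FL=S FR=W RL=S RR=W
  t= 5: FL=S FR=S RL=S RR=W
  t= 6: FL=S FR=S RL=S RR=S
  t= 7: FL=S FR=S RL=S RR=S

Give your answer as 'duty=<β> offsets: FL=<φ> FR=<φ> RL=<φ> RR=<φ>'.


duty=6 offsets: FL=6 FR=3 RL=5 RR=2

duty β = stance ticks per leg = 6
FL: stance ticks = 6; W→S at t=2 → φ=6
FR: stance ticks = 6; W→S at t=5 → φ=3
RL: stance ticks = 6; W→S at t=3 → φ=5
RR: stance ticks = 6; W→S at t=6 → φ=2


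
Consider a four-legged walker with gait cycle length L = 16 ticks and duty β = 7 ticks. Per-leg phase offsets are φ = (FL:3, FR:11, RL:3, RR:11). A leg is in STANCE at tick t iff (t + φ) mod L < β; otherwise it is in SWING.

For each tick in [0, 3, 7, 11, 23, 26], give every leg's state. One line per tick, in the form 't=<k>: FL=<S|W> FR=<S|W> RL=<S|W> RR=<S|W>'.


t=0: FL=S FR=W RL=S RR=W
t=3: FL=S FR=W RL=S RR=W
t=7: FL=W FR=S RL=W RR=S
t=11: FL=W FR=S RL=W RR=S
t=23: FL=W FR=S RL=W RR=S
t=26: FL=W FR=S RL=W RR=S

t=0: phase=(3,11,3,11) vs β=7 → FL=S FR=W RL=S RR=W
t=3: phase=(6,14,6,14) vs β=7 → FL=S FR=W RL=S RR=W
t=7: phase=(10,2,10,2) vs β=7 → FL=W FR=S RL=W RR=S
t=11: phase=(14,6,14,6) vs β=7 → FL=W FR=S RL=W RR=S
t=23: phase=(10,2,10,2) vs β=7 → FL=W FR=S RL=W RR=S
t=26: phase=(13,5,13,5) vs β=7 → FL=W FR=S RL=W RR=S


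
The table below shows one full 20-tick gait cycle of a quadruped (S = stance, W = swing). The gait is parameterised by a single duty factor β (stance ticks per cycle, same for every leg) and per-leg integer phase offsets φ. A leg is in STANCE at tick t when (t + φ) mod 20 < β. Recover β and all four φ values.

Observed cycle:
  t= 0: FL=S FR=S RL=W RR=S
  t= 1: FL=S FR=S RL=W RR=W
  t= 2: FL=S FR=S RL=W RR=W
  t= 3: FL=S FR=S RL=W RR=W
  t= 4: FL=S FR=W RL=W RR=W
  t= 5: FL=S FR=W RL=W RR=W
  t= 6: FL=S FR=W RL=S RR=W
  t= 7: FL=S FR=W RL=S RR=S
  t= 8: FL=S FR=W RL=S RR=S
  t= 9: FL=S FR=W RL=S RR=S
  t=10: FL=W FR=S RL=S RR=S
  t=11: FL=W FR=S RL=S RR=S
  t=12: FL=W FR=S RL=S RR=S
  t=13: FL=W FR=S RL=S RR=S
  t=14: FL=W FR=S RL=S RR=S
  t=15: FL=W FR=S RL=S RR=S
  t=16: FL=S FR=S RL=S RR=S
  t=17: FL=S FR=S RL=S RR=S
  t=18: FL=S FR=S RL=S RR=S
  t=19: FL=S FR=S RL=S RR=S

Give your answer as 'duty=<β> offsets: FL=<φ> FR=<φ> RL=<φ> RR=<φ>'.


duty=14 offsets: FL=4 FR=10 RL=14 RR=13

duty β = stance ticks per leg = 14
FL: stance ticks = 14; W→S at t=16 → φ=4
FR: stance ticks = 14; W→S at t=10 → φ=10
RL: stance ticks = 14; W→S at t=6 → φ=14
RR: stance ticks = 14; W→S at t=7 → φ=13


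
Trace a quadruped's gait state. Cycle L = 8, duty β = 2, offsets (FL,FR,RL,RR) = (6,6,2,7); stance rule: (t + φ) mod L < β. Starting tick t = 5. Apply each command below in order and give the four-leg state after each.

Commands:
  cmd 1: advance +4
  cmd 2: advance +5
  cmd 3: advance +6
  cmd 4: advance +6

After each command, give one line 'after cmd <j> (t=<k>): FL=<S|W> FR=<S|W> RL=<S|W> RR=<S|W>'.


after cmd 1 (t=9): FL=W FR=W RL=W RR=S
after cmd 2 (t=14): FL=W FR=W RL=S RR=W
after cmd 3 (t=20): FL=W FR=W RL=W RR=W
after cmd 4 (t=26): FL=S FR=S RL=W RR=S

start t=5: FL=W FR=W RL=W RR=W
cmd 1: advance +4 → t=9, phase=(7,7,3,0) → FL=W FR=W RL=W RR=S
cmd 2: advance +5 → t=14, phase=(4,4,0,5) → FL=W FR=W RL=S RR=W
cmd 3: advance +6 → t=20, phase=(2,2,6,3) → FL=W FR=W RL=W RR=W
cmd 4: advance +6 → t=26, phase=(0,0,4,1) → FL=S FR=S RL=W RR=S


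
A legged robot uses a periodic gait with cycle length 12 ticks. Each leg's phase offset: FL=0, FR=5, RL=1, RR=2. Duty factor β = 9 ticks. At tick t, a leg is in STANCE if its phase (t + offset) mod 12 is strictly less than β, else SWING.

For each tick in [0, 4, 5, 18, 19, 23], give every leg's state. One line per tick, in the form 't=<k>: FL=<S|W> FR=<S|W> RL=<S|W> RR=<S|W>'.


t=0: phase=(0,5,1,2) vs β=9 → FL=S FR=S RL=S RR=S
t=4: phase=(4,9,5,6) vs β=9 → FL=S FR=W RL=S RR=S
t=5: phase=(5,10,6,7) vs β=9 → FL=S FR=W RL=S RR=S
t=18: phase=(6,11,7,8) vs β=9 → FL=S FR=W RL=S RR=S
t=19: phase=(7,0,8,9) vs β=9 → FL=S FR=S RL=S RR=W
t=23: phase=(11,4,0,1) vs β=9 → FL=W FR=S RL=S RR=S

t=0: FL=S FR=S RL=S RR=S
t=4: FL=S FR=W RL=S RR=S
t=5: FL=S FR=W RL=S RR=S
t=18: FL=S FR=W RL=S RR=S
t=19: FL=S FR=S RL=S RR=W
t=23: FL=W FR=S RL=S RR=S


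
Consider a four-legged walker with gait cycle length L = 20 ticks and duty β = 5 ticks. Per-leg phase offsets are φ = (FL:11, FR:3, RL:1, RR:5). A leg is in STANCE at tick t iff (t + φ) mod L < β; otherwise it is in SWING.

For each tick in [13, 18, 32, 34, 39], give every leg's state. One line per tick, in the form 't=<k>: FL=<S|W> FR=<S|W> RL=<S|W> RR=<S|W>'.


t=13: phase=(4,16,14,18) vs β=5 → FL=S FR=W RL=W RR=W
t=18: phase=(9,1,19,3) vs β=5 → FL=W FR=S RL=W RR=S
t=32: phase=(3,15,13,17) vs β=5 → FL=S FR=W RL=W RR=W
t=34: phase=(5,17,15,19) vs β=5 → FL=W FR=W RL=W RR=W
t=39: phase=(10,2,0,4) vs β=5 → FL=W FR=S RL=S RR=S

t=13: FL=S FR=W RL=W RR=W
t=18: FL=W FR=S RL=W RR=S
t=32: FL=S FR=W RL=W RR=W
t=34: FL=W FR=W RL=W RR=W
t=39: FL=W FR=S RL=S RR=S


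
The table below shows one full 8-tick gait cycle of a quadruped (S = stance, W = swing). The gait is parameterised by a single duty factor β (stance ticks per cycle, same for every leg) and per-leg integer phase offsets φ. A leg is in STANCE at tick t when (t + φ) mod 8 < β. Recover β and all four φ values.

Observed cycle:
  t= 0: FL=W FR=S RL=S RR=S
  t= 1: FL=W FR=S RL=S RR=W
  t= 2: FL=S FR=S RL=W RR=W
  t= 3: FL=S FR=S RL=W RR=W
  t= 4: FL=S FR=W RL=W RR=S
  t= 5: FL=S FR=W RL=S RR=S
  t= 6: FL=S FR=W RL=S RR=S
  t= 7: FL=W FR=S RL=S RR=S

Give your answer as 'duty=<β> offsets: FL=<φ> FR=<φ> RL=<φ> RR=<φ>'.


duty=5 offsets: FL=6 FR=1 RL=3 RR=4

duty β = stance ticks per leg = 5
FL: stance ticks = 5; W→S at t=2 → φ=6
FR: stance ticks = 5; W→S at t=7 → φ=1
RL: stance ticks = 5; W→S at t=5 → φ=3
RR: stance ticks = 5; W→S at t=4 → φ=4


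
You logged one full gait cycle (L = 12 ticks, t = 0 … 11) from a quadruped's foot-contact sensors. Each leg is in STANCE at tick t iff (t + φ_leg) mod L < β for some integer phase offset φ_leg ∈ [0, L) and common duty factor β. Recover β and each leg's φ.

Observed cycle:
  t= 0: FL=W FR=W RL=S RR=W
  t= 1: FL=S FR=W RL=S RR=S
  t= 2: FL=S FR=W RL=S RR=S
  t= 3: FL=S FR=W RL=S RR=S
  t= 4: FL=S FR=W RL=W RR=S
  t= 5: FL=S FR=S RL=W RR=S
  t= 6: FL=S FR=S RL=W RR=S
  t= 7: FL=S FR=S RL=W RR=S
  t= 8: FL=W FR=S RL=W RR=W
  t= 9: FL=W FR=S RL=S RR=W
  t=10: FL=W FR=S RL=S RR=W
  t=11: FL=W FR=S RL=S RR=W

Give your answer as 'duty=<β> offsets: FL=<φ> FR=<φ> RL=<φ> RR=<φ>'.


duty β = stance ticks per leg = 7
FL: stance ticks = 7; W→S at t=1 → φ=11
FR: stance ticks = 7; W→S at t=5 → φ=7
RL: stance ticks = 7; W→S at t=9 → φ=3
RR: stance ticks = 7; W→S at t=1 → φ=11

duty=7 offsets: FL=11 FR=7 RL=3 RR=11


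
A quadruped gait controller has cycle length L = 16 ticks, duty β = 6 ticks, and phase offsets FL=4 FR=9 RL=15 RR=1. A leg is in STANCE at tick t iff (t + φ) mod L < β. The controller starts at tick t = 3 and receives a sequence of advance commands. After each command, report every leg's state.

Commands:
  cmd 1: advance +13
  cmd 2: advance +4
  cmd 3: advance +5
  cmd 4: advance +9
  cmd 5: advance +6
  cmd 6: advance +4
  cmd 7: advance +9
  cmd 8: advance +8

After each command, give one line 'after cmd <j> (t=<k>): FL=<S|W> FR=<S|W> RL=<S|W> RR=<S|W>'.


after cmd 1 (t=16): FL=S FR=W RL=W RR=S
after cmd 2 (t=20): FL=W FR=W RL=S RR=S
after cmd 3 (t=25): FL=W FR=S RL=W RR=W
after cmd 4 (t=34): FL=W FR=W RL=S RR=S
after cmd 5 (t=40): FL=W FR=S RL=W RR=W
after cmd 6 (t=44): FL=S FR=S RL=W RR=W
after cmd 7 (t=53): FL=W FR=W RL=S RR=W
after cmd 8 (t=61): FL=S FR=W RL=W RR=W

start t=3: FL=W FR=W RL=S RR=S
cmd 1: advance +13 → t=16, phase=(4,9,15,1) → FL=S FR=W RL=W RR=S
cmd 2: advance +4 → t=20, phase=(8,13,3,5) → FL=W FR=W RL=S RR=S
cmd 3: advance +5 → t=25, phase=(13,2,8,10) → FL=W FR=S RL=W RR=W
cmd 4: advance +9 → t=34, phase=(6,11,1,3) → FL=W FR=W RL=S RR=S
cmd 5: advance +6 → t=40, phase=(12,1,7,9) → FL=W FR=S RL=W RR=W
cmd 6: advance +4 → t=44, phase=(0,5,11,13) → FL=S FR=S RL=W RR=W
cmd 7: advance +9 → t=53, phase=(9,14,4,6) → FL=W FR=W RL=S RR=W
cmd 8: advance +8 → t=61, phase=(1,6,12,14) → FL=S FR=W RL=W RR=W


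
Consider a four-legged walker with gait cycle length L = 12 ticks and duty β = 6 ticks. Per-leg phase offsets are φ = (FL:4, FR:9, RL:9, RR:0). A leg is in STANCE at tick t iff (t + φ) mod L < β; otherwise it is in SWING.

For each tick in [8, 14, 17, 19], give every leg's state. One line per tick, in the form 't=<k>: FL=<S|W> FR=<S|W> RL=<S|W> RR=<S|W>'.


t=8: FL=S FR=S RL=S RR=W
t=14: FL=W FR=W RL=W RR=S
t=17: FL=W FR=S RL=S RR=S
t=19: FL=W FR=S RL=S RR=W

t=8: phase=(0,5,5,8) vs β=6 → FL=S FR=S RL=S RR=W
t=14: phase=(6,11,11,2) vs β=6 → FL=W FR=W RL=W RR=S
t=17: phase=(9,2,2,5) vs β=6 → FL=W FR=S RL=S RR=S
t=19: phase=(11,4,4,7) vs β=6 → FL=W FR=S RL=S RR=W


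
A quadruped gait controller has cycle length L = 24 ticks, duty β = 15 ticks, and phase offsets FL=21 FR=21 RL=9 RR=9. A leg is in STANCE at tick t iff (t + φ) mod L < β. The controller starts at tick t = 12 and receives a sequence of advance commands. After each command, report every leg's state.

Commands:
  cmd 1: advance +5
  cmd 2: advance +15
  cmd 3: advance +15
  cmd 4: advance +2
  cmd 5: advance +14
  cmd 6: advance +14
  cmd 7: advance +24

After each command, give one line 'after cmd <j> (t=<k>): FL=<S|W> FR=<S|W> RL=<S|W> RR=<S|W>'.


start t=12: FL=S FR=S RL=W RR=W
cmd 1: advance +5 → t=17, phase=(14,14,2,2) → FL=S FR=S RL=S RR=S
cmd 2: advance +15 → t=32, phase=(5,5,17,17) → FL=S FR=S RL=W RR=W
cmd 3: advance +15 → t=47, phase=(20,20,8,8) → FL=W FR=W RL=S RR=S
cmd 4: advance +2 → t=49, phase=(22,22,10,10) → FL=W FR=W RL=S RR=S
cmd 5: advance +14 → t=63, phase=(12,12,0,0) → FL=S FR=S RL=S RR=S
cmd 6: advance +14 → t=77, phase=(2,2,14,14) → FL=S FR=S RL=S RR=S
cmd 7: advance +24 → t=101, phase=(2,2,14,14) → FL=S FR=S RL=S RR=S

after cmd 1 (t=17): FL=S FR=S RL=S RR=S
after cmd 2 (t=32): FL=S FR=S RL=W RR=W
after cmd 3 (t=47): FL=W FR=W RL=S RR=S
after cmd 4 (t=49): FL=W FR=W RL=S RR=S
after cmd 5 (t=63): FL=S FR=S RL=S RR=S
after cmd 6 (t=77): FL=S FR=S RL=S RR=S
after cmd 7 (t=101): FL=S FR=S RL=S RR=S


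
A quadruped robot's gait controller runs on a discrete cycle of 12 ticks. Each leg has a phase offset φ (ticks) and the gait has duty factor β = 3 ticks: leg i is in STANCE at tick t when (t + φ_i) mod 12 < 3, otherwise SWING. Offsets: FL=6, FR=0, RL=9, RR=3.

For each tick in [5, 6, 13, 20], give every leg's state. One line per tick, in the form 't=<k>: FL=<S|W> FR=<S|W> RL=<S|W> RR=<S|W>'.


t=5: FL=W FR=W RL=S RR=W
t=6: FL=S FR=W RL=W RR=W
t=13: FL=W FR=S RL=W RR=W
t=20: FL=S FR=W RL=W RR=W

t=5: phase=(11,5,2,8) vs β=3 → FL=W FR=W RL=S RR=W
t=6: phase=(0,6,3,9) vs β=3 → FL=S FR=W RL=W RR=W
t=13: phase=(7,1,10,4) vs β=3 → FL=W FR=S RL=W RR=W
t=20: phase=(2,8,5,11) vs β=3 → FL=S FR=W RL=W RR=W


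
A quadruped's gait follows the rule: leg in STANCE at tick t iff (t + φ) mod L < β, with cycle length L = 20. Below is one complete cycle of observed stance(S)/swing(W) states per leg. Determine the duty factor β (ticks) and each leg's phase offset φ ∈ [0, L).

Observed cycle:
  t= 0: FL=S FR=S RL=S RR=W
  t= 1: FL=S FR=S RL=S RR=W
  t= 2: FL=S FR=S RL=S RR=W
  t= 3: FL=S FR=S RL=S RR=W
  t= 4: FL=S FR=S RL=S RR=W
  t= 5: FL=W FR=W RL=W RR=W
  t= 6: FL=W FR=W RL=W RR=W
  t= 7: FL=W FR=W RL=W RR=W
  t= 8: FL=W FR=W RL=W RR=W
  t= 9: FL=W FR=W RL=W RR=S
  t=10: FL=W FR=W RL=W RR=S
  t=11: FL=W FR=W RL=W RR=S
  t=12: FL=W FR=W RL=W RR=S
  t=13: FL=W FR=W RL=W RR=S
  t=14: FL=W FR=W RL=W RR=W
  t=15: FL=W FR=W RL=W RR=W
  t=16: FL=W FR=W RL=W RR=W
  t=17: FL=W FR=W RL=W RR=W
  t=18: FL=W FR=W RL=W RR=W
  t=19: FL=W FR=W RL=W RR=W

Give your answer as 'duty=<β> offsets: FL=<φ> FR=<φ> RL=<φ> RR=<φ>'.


duty β = stance ticks per leg = 5
FL: stance ticks = 5; W→S at t=0 → φ=0
FR: stance ticks = 5; W→S at t=0 → φ=0
RL: stance ticks = 5; W→S at t=0 → φ=0
RR: stance ticks = 5; W→S at t=9 → φ=11

duty=5 offsets: FL=0 FR=0 RL=0 RR=11


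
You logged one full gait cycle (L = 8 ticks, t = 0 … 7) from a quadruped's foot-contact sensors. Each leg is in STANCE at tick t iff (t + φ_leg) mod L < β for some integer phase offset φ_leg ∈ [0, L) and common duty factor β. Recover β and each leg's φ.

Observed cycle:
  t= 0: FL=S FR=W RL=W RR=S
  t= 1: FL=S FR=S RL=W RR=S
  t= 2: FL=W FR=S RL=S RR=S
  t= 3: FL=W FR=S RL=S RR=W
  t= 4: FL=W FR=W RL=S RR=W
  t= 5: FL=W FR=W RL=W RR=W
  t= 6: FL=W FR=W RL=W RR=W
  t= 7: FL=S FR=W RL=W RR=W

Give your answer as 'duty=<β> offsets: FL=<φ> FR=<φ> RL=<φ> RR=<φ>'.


duty=3 offsets: FL=1 FR=7 RL=6 RR=0

duty β = stance ticks per leg = 3
FL: stance ticks = 3; W→S at t=7 → φ=1
FR: stance ticks = 3; W→S at t=1 → φ=7
RL: stance ticks = 3; W→S at t=2 → φ=6
RR: stance ticks = 3; W→S at t=0 → φ=0


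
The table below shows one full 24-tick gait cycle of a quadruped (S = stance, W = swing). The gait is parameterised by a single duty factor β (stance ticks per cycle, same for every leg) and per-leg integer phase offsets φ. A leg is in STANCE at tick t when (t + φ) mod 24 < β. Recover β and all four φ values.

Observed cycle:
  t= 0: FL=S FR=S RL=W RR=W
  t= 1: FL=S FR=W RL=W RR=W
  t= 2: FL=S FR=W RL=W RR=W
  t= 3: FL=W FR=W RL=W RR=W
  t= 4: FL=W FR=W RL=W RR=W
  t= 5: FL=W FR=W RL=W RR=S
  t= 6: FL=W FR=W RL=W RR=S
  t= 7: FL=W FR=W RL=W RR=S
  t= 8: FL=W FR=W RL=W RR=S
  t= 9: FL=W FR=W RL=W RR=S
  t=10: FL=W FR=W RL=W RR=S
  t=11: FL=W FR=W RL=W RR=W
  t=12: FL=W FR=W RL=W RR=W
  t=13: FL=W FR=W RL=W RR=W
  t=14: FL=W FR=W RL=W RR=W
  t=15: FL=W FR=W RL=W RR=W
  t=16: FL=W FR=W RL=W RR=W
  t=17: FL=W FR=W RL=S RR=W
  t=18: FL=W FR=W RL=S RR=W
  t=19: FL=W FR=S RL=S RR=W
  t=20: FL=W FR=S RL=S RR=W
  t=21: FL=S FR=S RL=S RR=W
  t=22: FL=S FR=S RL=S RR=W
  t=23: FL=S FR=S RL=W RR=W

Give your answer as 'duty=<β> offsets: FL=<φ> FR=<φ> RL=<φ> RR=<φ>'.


duty=6 offsets: FL=3 FR=5 RL=7 RR=19

duty β = stance ticks per leg = 6
FL: stance ticks = 6; W→S at t=21 → φ=3
FR: stance ticks = 6; W→S at t=19 → φ=5
RL: stance ticks = 6; W→S at t=17 → φ=7
RR: stance ticks = 6; W→S at t=5 → φ=19


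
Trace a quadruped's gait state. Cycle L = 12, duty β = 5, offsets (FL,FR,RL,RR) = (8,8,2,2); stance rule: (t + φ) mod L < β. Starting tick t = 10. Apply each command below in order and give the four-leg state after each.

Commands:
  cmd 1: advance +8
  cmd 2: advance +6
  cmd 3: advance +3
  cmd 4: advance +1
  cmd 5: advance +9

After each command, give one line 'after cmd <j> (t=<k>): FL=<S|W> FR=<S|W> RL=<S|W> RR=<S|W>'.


start t=10: FL=W FR=W RL=S RR=S
cmd 1: advance +8 → t=18, phase=(2,2,8,8) → FL=S FR=S RL=W RR=W
cmd 2: advance +6 → t=24, phase=(8,8,2,2) → FL=W FR=W RL=S RR=S
cmd 3: advance +3 → t=27, phase=(11,11,5,5) → FL=W FR=W RL=W RR=W
cmd 4: advance +1 → t=28, phase=(0,0,6,6) → FL=S FR=S RL=W RR=W
cmd 5: advance +9 → t=37, phase=(9,9,3,3) → FL=W FR=W RL=S RR=S

after cmd 1 (t=18): FL=S FR=S RL=W RR=W
after cmd 2 (t=24): FL=W FR=W RL=S RR=S
after cmd 3 (t=27): FL=W FR=W RL=W RR=W
after cmd 4 (t=28): FL=S FR=S RL=W RR=W
after cmd 5 (t=37): FL=W FR=W RL=S RR=S


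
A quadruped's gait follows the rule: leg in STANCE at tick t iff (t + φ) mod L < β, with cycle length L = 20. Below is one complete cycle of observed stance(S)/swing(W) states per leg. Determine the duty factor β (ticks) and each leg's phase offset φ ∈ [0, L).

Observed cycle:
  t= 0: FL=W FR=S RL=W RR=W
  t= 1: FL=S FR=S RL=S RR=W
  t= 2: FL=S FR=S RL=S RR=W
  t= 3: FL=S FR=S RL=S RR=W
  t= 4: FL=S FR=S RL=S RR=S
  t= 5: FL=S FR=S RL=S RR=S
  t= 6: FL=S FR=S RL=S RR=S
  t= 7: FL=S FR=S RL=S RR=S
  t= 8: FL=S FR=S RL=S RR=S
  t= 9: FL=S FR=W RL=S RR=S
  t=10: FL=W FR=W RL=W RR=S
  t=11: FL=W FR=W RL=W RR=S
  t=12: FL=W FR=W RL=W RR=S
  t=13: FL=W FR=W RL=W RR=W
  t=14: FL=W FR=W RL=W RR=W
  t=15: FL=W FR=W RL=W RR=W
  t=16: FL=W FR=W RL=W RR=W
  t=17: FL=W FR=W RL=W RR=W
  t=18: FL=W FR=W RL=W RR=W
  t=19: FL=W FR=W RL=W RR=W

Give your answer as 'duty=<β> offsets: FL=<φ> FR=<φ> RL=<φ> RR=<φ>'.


duty=9 offsets: FL=19 FR=0 RL=19 RR=16

duty β = stance ticks per leg = 9
FL: stance ticks = 9; W→S at t=1 → φ=19
FR: stance ticks = 9; W→S at t=0 → φ=0
RL: stance ticks = 9; W→S at t=1 → φ=19
RR: stance ticks = 9; W→S at t=4 → φ=16


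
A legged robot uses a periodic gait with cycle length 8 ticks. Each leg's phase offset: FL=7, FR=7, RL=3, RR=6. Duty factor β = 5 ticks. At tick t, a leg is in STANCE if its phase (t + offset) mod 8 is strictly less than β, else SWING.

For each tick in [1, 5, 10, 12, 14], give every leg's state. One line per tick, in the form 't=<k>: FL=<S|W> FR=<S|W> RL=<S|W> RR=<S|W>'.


t=1: phase=(0,0,4,7) vs β=5 → FL=S FR=S RL=S RR=W
t=5: phase=(4,4,0,3) vs β=5 → FL=S FR=S RL=S RR=S
t=10: phase=(1,1,5,0) vs β=5 → FL=S FR=S RL=W RR=S
t=12: phase=(3,3,7,2) vs β=5 → FL=S FR=S RL=W RR=S
t=14: phase=(5,5,1,4) vs β=5 → FL=W FR=W RL=S RR=S

t=1: FL=S FR=S RL=S RR=W
t=5: FL=S FR=S RL=S RR=S
t=10: FL=S FR=S RL=W RR=S
t=12: FL=S FR=S RL=W RR=S
t=14: FL=W FR=W RL=S RR=S


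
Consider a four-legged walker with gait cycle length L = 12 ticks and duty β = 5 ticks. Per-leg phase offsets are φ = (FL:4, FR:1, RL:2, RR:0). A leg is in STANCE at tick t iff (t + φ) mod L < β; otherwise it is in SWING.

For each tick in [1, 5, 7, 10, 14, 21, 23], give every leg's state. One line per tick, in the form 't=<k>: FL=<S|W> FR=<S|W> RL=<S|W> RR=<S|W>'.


t=1: phase=(5,2,3,1) vs β=5 → FL=W FR=S RL=S RR=S
t=5: phase=(9,6,7,5) vs β=5 → FL=W FR=W RL=W RR=W
t=7: phase=(11,8,9,7) vs β=5 → FL=W FR=W RL=W RR=W
t=10: phase=(2,11,0,10) vs β=5 → FL=S FR=W RL=S RR=W
t=14: phase=(6,3,4,2) vs β=5 → FL=W FR=S RL=S RR=S
t=21: phase=(1,10,11,9) vs β=5 → FL=S FR=W RL=W RR=W
t=23: phase=(3,0,1,11) vs β=5 → FL=S FR=S RL=S RR=W

t=1: FL=W FR=S RL=S RR=S
t=5: FL=W FR=W RL=W RR=W
t=7: FL=W FR=W RL=W RR=W
t=10: FL=S FR=W RL=S RR=W
t=14: FL=W FR=S RL=S RR=S
t=21: FL=S FR=W RL=W RR=W
t=23: FL=S FR=S RL=S RR=W


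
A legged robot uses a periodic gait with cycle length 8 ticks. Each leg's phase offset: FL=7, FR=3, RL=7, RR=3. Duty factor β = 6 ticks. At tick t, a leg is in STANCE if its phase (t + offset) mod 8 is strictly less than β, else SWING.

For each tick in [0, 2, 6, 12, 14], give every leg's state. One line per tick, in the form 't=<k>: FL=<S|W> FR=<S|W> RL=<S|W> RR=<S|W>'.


t=0: FL=W FR=S RL=W RR=S
t=2: FL=S FR=S RL=S RR=S
t=6: FL=S FR=S RL=S RR=S
t=12: FL=S FR=W RL=S RR=W
t=14: FL=S FR=S RL=S RR=S

t=0: phase=(7,3,7,3) vs β=6 → FL=W FR=S RL=W RR=S
t=2: phase=(1,5,1,5) vs β=6 → FL=S FR=S RL=S RR=S
t=6: phase=(5,1,5,1) vs β=6 → FL=S FR=S RL=S RR=S
t=12: phase=(3,7,3,7) vs β=6 → FL=S FR=W RL=S RR=W
t=14: phase=(5,1,5,1) vs β=6 → FL=S FR=S RL=S RR=S


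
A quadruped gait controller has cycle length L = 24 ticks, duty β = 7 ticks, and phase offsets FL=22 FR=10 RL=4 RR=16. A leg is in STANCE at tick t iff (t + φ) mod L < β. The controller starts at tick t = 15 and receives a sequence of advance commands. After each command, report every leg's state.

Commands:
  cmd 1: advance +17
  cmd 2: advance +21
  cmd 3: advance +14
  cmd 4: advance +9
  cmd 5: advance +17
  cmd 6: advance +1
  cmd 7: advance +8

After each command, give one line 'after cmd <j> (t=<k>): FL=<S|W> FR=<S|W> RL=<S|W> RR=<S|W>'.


after cmd 1 (t=32): FL=S FR=W RL=W RR=S
after cmd 2 (t=53): FL=S FR=W RL=W RR=W
after cmd 3 (t=67): FL=W FR=S RL=W RR=W
after cmd 4 (t=76): FL=S FR=W RL=W RR=W
after cmd 5 (t=93): FL=W FR=W RL=S RR=W
after cmd 6 (t=94): FL=W FR=W RL=S RR=W
after cmd 7 (t=102): FL=S FR=W RL=W RR=W

start t=15: FL=W FR=S RL=W RR=W
cmd 1: advance +17 → t=32, phase=(6,18,12,0) → FL=S FR=W RL=W RR=S
cmd 2: advance +21 → t=53, phase=(3,15,9,21) → FL=S FR=W RL=W RR=W
cmd 3: advance +14 → t=67, phase=(17,5,23,11) → FL=W FR=S RL=W RR=W
cmd 4: advance +9 → t=76, phase=(2,14,8,20) → FL=S FR=W RL=W RR=W
cmd 5: advance +17 → t=93, phase=(19,7,1,13) → FL=W FR=W RL=S RR=W
cmd 6: advance +1 → t=94, phase=(20,8,2,14) → FL=W FR=W RL=S RR=W
cmd 7: advance +8 → t=102, phase=(4,16,10,22) → FL=S FR=W RL=W RR=W


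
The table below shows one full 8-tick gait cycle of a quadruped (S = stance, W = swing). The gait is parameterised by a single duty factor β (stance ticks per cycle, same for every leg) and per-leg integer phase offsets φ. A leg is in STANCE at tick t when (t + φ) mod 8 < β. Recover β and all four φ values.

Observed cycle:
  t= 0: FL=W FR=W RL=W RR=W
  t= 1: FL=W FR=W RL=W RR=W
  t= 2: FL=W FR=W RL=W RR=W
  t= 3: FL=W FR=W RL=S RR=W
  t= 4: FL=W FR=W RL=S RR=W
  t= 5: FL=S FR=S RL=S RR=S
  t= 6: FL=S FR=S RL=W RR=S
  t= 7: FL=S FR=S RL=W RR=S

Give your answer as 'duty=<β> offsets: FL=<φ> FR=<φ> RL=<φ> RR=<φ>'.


duty=3 offsets: FL=3 FR=3 RL=5 RR=3

duty β = stance ticks per leg = 3
FL: stance ticks = 3; W→S at t=5 → φ=3
FR: stance ticks = 3; W→S at t=5 → φ=3
RL: stance ticks = 3; W→S at t=3 → φ=5
RR: stance ticks = 3; W→S at t=5 → φ=3


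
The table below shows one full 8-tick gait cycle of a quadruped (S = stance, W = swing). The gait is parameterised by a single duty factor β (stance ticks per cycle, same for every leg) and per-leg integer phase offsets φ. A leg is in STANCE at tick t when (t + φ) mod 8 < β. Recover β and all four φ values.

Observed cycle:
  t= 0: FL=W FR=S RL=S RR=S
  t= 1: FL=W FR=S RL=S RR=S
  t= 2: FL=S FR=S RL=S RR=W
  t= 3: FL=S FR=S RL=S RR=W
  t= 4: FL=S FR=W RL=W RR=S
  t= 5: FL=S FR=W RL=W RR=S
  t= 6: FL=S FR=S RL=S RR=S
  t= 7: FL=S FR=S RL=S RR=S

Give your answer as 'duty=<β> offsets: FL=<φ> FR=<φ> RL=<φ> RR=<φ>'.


duty=6 offsets: FL=6 FR=2 RL=2 RR=4

duty β = stance ticks per leg = 6
FL: stance ticks = 6; W→S at t=2 → φ=6
FR: stance ticks = 6; W→S at t=6 → φ=2
RL: stance ticks = 6; W→S at t=6 → φ=2
RR: stance ticks = 6; W→S at t=4 → φ=4


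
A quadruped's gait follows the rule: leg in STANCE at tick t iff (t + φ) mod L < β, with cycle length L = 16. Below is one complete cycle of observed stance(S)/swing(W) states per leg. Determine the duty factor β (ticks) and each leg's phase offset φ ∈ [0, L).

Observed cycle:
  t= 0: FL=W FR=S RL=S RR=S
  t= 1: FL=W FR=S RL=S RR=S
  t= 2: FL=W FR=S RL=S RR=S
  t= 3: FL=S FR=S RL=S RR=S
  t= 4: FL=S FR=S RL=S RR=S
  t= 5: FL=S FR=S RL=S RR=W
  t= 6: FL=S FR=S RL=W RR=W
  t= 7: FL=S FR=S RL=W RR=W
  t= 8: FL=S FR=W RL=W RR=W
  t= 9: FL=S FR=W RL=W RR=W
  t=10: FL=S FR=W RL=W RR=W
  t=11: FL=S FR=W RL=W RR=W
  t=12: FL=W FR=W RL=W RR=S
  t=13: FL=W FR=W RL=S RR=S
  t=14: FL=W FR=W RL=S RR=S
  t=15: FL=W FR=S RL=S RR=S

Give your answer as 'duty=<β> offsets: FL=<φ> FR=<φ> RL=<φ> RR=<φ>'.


duty=9 offsets: FL=13 FR=1 RL=3 RR=4

duty β = stance ticks per leg = 9
FL: stance ticks = 9; W→S at t=3 → φ=13
FR: stance ticks = 9; W→S at t=15 → φ=1
RL: stance ticks = 9; W→S at t=13 → φ=3
RR: stance ticks = 9; W→S at t=12 → φ=4


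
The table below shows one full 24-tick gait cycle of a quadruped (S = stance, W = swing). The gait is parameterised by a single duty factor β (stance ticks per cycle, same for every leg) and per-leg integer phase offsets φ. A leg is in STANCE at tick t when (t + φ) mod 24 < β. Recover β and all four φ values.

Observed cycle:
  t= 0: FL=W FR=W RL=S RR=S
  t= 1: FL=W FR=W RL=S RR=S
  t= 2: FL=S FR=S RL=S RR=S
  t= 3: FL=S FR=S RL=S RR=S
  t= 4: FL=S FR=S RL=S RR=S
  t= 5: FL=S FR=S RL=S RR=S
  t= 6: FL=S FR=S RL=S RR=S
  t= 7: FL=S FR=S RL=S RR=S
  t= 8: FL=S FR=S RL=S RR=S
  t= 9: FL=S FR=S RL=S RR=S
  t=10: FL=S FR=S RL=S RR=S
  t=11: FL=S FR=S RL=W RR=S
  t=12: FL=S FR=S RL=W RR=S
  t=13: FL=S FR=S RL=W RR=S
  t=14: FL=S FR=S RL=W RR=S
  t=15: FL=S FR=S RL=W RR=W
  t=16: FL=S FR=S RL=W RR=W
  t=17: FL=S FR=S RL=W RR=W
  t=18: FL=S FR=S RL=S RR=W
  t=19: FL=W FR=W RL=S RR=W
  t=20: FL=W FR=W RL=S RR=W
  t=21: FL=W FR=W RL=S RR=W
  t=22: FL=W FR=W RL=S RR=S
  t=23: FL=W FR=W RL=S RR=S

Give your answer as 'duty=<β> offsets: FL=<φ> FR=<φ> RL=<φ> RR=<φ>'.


duty=17 offsets: FL=22 FR=22 RL=6 RR=2

duty β = stance ticks per leg = 17
FL: stance ticks = 17; W→S at t=2 → φ=22
FR: stance ticks = 17; W→S at t=2 → φ=22
RL: stance ticks = 17; W→S at t=18 → φ=6
RR: stance ticks = 17; W→S at t=22 → φ=2
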